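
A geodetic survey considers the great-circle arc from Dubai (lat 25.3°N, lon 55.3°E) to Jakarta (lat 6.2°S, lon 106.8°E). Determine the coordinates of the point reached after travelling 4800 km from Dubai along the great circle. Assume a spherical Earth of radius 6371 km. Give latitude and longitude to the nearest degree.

From cos δ = sin φ₁ sin φ₂ + cos φ₁ cos φ₂ cos Δλ, the central angle is δ ≈ 1.032 rad (59.1°). The total great-circle distance is δ·R ≈ 1.032 × 6371 ≈ 6573 km, so the target fraction is f = 4800/6573 ≈ 0.730.
Interpolate at f ≈ 0.730 with slerp weights a = sin((1−f)δ)/sin δ ≈ 0.320, b = sin(fδ)/sin δ ≈ 0.797.
p = a·p₁ + b·p₂ ≈ (-0.064, 0.997, 0.051); φ = arcsin(p_z) ≈ 2.91°, λ = atan2(p_y, p_x) ≈ 93.69°.

≈ lat 3°N, lon 94°E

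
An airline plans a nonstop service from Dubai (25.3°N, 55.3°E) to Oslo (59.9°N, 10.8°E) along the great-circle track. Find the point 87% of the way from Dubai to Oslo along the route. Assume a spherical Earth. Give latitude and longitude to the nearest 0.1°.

≈ 56.7°N, 20.4°E

Convert each endpoint to a unit vector on the sphere (x = cos φ cos λ, y = cos φ sin λ, z = sin φ).
The central angle between the endpoints is δ = arccos(p₁·p₂) ≈ 0.805 rad (46.1°).
Interpolate at f = 0.87 with slerp weights a = sin((1−f)δ)/sin δ ≈ 0.145, b = sin(fδ)/sin δ ≈ 0.894.
p = a·p₁ + b·p₂ ≈ (0.515, 0.192, 0.835); φ = arcsin(p_z) ≈ 56.66°, λ = atan2(p_y, p_x) ≈ 20.42°.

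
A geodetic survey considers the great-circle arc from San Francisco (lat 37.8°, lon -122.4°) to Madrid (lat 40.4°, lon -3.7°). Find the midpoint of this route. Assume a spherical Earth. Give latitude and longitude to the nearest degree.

Write both endpoints as unit vectors p₁, p₂ with components (cos φ cos λ, cos φ sin λ, sin φ).
The central angle between the endpoints is δ = arccos(p₁·p₂) ≈ 1.462 rad (83.8°).
Interpolate at f = 1/2 with slerp weights a = sin((1−f)δ)/sin δ ≈ 0.672, b = sin(fδ)/sin δ ≈ 0.672.
p = a·p₁ + b·p₂ ≈ (0.226, -0.481, 0.847); φ = arcsin(p_z) ≈ 57.89°, λ = atan2(p_y, p_x) ≈ -64.83°.

≈ lat 58°, lon -65°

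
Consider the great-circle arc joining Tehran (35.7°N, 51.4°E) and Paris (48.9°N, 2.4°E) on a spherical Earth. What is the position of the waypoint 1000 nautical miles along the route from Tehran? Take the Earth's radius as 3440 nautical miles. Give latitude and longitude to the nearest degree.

≈ 44°N, 33°E

Write both endpoints as unit vectors p₁, p₂ with components (cos φ cos λ, cos φ sin λ, sin φ).
The central angle between the endpoints is δ = arccos(p₁·p₂) ≈ 0.660 rad (37.8°). The total great-circle distance is δ·R ≈ 0.660 × 3440 ≈ 2271 nmi, so the target fraction is f = 1000/2271 ≈ 0.440.
Interpolate at f ≈ 0.440 with slerp weights a = sin((1−f)δ)/sin δ ≈ 0.589, b = sin(fδ)/sin δ ≈ 0.467.
p = a·p₁ + b·p₂ ≈ (0.605, 0.387, 0.696); φ = arcsin(p_z) ≈ 44.09°, λ = atan2(p_y, p_x) ≈ 32.56°.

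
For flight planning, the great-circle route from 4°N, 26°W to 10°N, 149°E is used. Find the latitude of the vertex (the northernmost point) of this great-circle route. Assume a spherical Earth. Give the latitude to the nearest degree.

≈ 70°N

The great circle lies in the plane with unit normal n̂ = (p₁ × p₂)/|p₁ × p₂|.
Here n̂_z ≈ +0.334; the vertex latitude is φ_max = arccos|n̂_z| ≈ 70.5°.
Check via Clairaut: cos φ_max = |cos φ₁| · sin C = cos(4.0°)·sin(19.6°) ≈ 0.334, again giving ≈ 70.5°.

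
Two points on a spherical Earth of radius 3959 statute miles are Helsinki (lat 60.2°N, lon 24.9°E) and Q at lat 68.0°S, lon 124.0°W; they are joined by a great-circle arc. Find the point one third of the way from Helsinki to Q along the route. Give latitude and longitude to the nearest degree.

Convert each endpoint to a unit vector on the sphere (x = cos φ cos λ, y = cos φ sin λ, z = sin φ).
The central angle between the endpoints is δ = arccos(p₁·p₂) ≈ 2.872 rad (164.6°).
Interpolate at f = 1/3 with slerp weights a = sin((1−f)δ)/sin δ ≈ 3.540, b = sin(fδ)/sin δ ≈ 3.075.
p = a·p₁ + b·p₂ ≈ (0.952, -0.214, 0.221); φ = arcsin(p_z) ≈ 12.75°, λ = atan2(p_y, p_x) ≈ -12.69°.

≈ lat 13°N, lon 13°W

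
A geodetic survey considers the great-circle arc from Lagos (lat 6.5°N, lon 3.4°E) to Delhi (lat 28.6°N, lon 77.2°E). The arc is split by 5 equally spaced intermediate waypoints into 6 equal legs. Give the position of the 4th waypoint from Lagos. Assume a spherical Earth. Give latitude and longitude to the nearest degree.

The haversine formula gives a central angle δ ≈ 1.269 rad (72.7°) between the endpoints.
Interpolate at f = 4/6 with slerp weights a = sin((1−f)δ)/sin δ ≈ 0.430, b = sin(fδ)/sin δ ≈ 0.784.
p = a·p₁ + b·p₂ ≈ (0.579, 0.697, 0.424); φ = arcsin(p_z) ≈ 25.08°, λ = atan2(p_y, p_x) ≈ 50.27°.

≈ lat 25°N, lon 50°E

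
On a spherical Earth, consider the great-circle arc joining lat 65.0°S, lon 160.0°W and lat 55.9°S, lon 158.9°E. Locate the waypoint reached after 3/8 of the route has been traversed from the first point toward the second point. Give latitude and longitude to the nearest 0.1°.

≈ lat 63.1°S, lon 178.2°W

Write both endpoints as unit vectors p₁, p₂ with components (cos φ cos λ, cos φ sin λ, sin φ).
The central angle between the endpoints is δ = arccos(p₁·p₂) ≈ 0.379 rad (21.7°).
Interpolate at f = 3/8 with slerp weights a = sin((1−f)δ)/sin δ ≈ 0.634, b = sin(fδ)/sin δ ≈ 0.383.
p = a·p₁ + b·p₂ ≈ (-0.452, -0.014, -0.892); φ = arcsin(p_z) ≈ -63.11°, λ = atan2(p_y, p_x) ≈ -178.17°.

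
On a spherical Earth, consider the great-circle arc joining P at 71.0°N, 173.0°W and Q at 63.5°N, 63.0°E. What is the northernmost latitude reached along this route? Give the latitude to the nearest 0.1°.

≈ 79.2°N

The great circle lies in the plane with unit normal n̂ = (p₁ × p₂)/|p₁ × p₂|.
Here n̂_z ≈ -0.187; the vertex latitude is φ_max = arccos|n̂_z| ≈ 79.2°.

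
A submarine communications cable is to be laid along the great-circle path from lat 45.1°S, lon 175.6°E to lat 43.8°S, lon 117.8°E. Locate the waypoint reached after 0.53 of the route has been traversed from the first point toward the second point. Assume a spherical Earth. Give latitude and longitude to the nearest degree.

≈ lat 48°S, lon 145°E

Convert each endpoint to a unit vector on the sphere (x = cos φ cos λ, y = cos φ sin λ, z = sin φ).
The central angle between the endpoints is δ = arccos(p₁·p₂) ≈ 0.705 rad (40.4°).
Interpolate at f = 0.53 with slerp weights a = sin((1−f)δ)/sin δ ≈ 0.502, b = sin(fδ)/sin δ ≈ 0.563.
p = a·p₁ + b·p₂ ≈ (-0.543, 0.387, -0.745); φ = arcsin(p_z) ≈ -48.20°, λ = atan2(p_y, p_x) ≈ 144.53°.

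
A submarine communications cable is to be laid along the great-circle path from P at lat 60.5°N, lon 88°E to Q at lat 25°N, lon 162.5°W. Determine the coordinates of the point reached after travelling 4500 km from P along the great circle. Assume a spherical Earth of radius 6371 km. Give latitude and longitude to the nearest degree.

≈ lat 55°N, lon 168°E

Convert each endpoint to a unit vector on the sphere (x = cos φ cos λ, y = cos φ sin λ, z = sin φ).
The central angle between the endpoints is δ = arccos(p₁·p₂) ≈ 1.350 rad (77.4°). The total great-circle distance is δ·R ≈ 1.350 × 6371 ≈ 8602 km, so the target fraction is f = 4500/8602 ≈ 0.523.
Interpolate at f ≈ 0.523 with slerp weights a = sin((1−f)δ)/sin δ ≈ 0.615, b = sin(fδ)/sin δ ≈ 0.665.
p = a·p₁ + b·p₂ ≈ (-0.564, 0.121, 0.817); φ = arcsin(p_z) ≈ 54.74°, λ = atan2(p_y, p_x) ≈ 167.85°.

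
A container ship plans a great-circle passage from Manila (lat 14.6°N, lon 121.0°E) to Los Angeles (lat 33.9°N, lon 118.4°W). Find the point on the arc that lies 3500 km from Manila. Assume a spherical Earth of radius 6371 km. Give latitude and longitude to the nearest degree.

≈ lat 34°N, lon 149°E

Convert each endpoint to a unit vector on the sphere (x = cos φ cos λ, y = cos φ sin λ, z = sin φ).
The central angle between the endpoints is δ = arccos(p₁·p₂) ≈ 1.842 rad (105.6°). The total great-circle distance is δ·R ≈ 1.842 × 6371 ≈ 11738 km, so the target fraction is f = 3500/11738 ≈ 0.298.
Interpolate at f ≈ 0.298 with slerp weights a = sin((1−f)δ)/sin δ ≈ 0.998, b = sin(fδ)/sin δ ≈ 0.542.
p = a·p₁ + b·p₂ ≈ (-0.712, 0.432, 0.554); φ = arcsin(p_z) ≈ 33.64°, λ = atan2(p_y, p_x) ≈ 148.72°.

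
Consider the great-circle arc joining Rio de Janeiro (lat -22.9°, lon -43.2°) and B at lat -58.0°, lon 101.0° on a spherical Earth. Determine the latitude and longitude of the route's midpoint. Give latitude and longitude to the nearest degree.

≈ lat -65°, lon -11°

Write both endpoints as unit vectors p₁, p₂ with components (cos φ cos λ, cos φ sin λ, sin φ).
The central angle between the endpoints is δ = arccos(p₁·p₂) ≈ 1.637 rad (93.8°).
Interpolate at f = 1/2 with slerp weights a = sin((1−f)δ)/sin δ ≈ 0.732, b = sin(fδ)/sin δ ≈ 0.732.
p = a·p₁ + b·p₂ ≈ (0.417, -0.081, -0.905); φ = arcsin(p_z) ≈ -64.84°, λ = atan2(p_y, p_x) ≈ -10.96°.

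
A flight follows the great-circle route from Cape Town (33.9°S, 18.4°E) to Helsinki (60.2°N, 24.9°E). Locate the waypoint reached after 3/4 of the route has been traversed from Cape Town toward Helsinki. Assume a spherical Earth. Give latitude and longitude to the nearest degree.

Write both endpoints as unit vectors p₁, p₂ with components (cos φ cos λ, cos φ sin λ, sin φ).
The central angle between the endpoints is δ = arccos(p₁·p₂) ≈ 1.645 rad (94.3°).
Interpolate at f = 3/4 with slerp weights a = sin((1−f)δ)/sin δ ≈ 0.401, b = sin(fδ)/sin δ ≈ 0.946.
p = a·p₁ + b·p₂ ≈ (0.742, 0.303, 0.598); φ = arcsin(p_z) ≈ 36.70°, λ = atan2(p_y, p_x) ≈ 22.21°.

≈ (37°N, 22°E)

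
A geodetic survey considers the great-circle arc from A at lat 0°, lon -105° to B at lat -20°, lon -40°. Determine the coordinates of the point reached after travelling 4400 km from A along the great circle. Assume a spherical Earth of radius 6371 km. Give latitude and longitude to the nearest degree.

≈ lat -14°, lon -68°

Write both endpoints as unit vectors p₁, p₂ with components (cos φ cos λ, cos φ sin λ, sin φ).
The central angle between the endpoints is δ = arccos(p₁·p₂) ≈ 1.162 rad (66.6°). The total great-circle distance is δ·R ≈ 1.162 × 6371 ≈ 7406 km, so the target fraction is f = 4400/7406 ≈ 0.594.
Interpolate at f ≈ 0.594 with slerp weights a = sin((1−f)δ)/sin δ ≈ 0.495, b = sin(fδ)/sin δ ≈ 0.694.
p = a·p₁ + b·p₂ ≈ (0.371, -0.898, -0.237); φ = arcsin(p_z) ≈ -13.73°, λ = atan2(p_y, p_x) ≈ -67.52°.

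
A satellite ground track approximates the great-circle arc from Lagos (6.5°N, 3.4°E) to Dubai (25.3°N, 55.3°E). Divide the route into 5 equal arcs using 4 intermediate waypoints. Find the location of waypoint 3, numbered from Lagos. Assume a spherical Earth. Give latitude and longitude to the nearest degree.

Convert each endpoint to a unit vector on the sphere (x = cos φ cos λ, y = cos φ sin λ, z = sin φ).
The central angle between the endpoints is δ = arccos(p₁·p₂) ≈ 0.924 rad (52.9°).
Interpolate at f = 3/5 with slerp weights a = sin((1−f)δ)/sin δ ≈ 0.453, b = sin(fδ)/sin δ ≈ 0.660.
p = a·p₁ + b·p₂ ≈ (0.788, 0.517, 0.333); φ = arcsin(p_z) ≈ 19.46°, λ = atan2(p_y, p_x) ≈ 33.25°.

≈ 19°N, 33°E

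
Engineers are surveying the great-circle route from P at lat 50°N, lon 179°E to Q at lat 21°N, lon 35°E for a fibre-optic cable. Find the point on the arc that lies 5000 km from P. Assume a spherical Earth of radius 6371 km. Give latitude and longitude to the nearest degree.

Write both endpoints as unit vectors p₁, p₂ with components (cos φ cos λ, cos φ sin λ, sin φ).
The central angle between the endpoints is δ = arccos(p₁·p₂) ≈ 1.783 rad (102.2°). The total great-circle distance is δ·R ≈ 1.783 × 6371 ≈ 11362 km, so the target fraction is f = 5000/11362 ≈ 0.440.
Interpolate at f ≈ 0.440 with slerp weights a = sin((1−f)δ)/sin δ ≈ 0.860, b = sin(fδ)/sin δ ≈ 0.723.
p = a·p₁ + b·p₂ ≈ (0.000, 0.397, 0.918); φ = arcsin(p_z) ≈ 66.62°, λ = atan2(p_y, p_x) ≈ 89.98°.

≈ lat 67°N, lon 90°E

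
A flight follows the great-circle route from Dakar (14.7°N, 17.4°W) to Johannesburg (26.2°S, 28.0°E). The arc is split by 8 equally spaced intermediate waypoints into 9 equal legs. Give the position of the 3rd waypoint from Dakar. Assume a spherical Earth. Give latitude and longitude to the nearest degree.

Write both endpoints as unit vectors p₁, p₂ with components (cos φ cos λ, cos φ sin λ, sin φ).
The central angle between the endpoints is δ = arccos(p₁·p₂) ≈ 1.050 rad (60.2°).
Interpolate at f = 3/9 with slerp weights a = sin((1−f)δ)/sin δ ≈ 0.743, b = sin(fδ)/sin δ ≈ 0.395.
p = a·p₁ + b·p₂ ≈ (0.999, -0.048, 0.014); φ = arcsin(p_z) ≈ 0.80°, λ = atan2(p_y, p_x) ≈ -2.77°.

≈ 1°N, 3°W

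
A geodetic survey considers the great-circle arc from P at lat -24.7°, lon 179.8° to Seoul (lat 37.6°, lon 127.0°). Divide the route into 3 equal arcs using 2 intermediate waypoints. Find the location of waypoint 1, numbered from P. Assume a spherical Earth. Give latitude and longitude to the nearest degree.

≈ lat -4°, lon 163°

The haversine formula gives a central angle δ ≈ 1.390 rad (79.6°) between the endpoints.
Interpolate at f = 1/3 with slerp weights a = sin((1−f)δ)/sin δ ≈ 0.813, b = sin(fδ)/sin δ ≈ 0.454.
p = a·p₁ + b·p₂ ≈ (-0.955, 0.290, -0.062); φ = arcsin(p_z) ≈ -3.58°, λ = atan2(p_y, p_x) ≈ 163.11°.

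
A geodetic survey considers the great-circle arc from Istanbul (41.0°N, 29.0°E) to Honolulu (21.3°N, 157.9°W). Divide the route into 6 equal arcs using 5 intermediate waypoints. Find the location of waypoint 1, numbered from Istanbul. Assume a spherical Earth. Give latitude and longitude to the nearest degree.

Write both endpoints as unit vectors p₁, p₂ with components (cos φ cos λ, cos φ sin λ, sin φ).
The central angle between the endpoints is δ = arccos(p₁·p₂) ≈ 2.049 rad (117.4°).
Interpolate at f = 1/6 with slerp weights a = sin((1−f)δ)/sin δ ≈ 1.116, b = sin(fδ)/sin δ ≈ 0.377.
p = a·p₁ + b·p₂ ≈ (0.411, 0.276, 0.869); φ = arcsin(p_z) ≈ 60.33°, λ = atan2(p_y, p_x) ≈ 33.89°.

≈ 60°N, 34°E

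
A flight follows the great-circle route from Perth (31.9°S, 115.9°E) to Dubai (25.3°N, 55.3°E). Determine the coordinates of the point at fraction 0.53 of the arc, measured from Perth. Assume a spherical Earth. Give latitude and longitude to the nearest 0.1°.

≈ 2.0°S, 82.9°E

Convert each endpoint to a unit vector on the sphere (x = cos φ cos λ, y = cos φ sin λ, z = sin φ).
The central angle between the endpoints is δ = arccos(p₁·p₂) ≈ 1.419 rad (81.3°).
Interpolate at f = 0.53 with slerp weights a = sin((1−f)δ)/sin δ ≈ 0.626, b = sin(fδ)/sin δ ≈ 0.691.
p = a·p₁ + b·p₂ ≈ (0.124, 0.992, -0.035); φ = arcsin(p_z) ≈ -2.03°, λ = atan2(p_y, p_x) ≈ 82.89°.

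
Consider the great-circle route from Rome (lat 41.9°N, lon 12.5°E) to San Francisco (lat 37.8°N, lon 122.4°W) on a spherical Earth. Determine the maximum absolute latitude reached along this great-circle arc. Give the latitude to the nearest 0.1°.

≈ 65.4°N

The great circle lies in the plane with unit normal n̂ = (p₁ × p₂)/|p₁ × p₂|.
Here n̂_z ≈ -0.417; the vertex latitude is φ_max = arccos|n̂_z| ≈ 65.4°.
Check via Clairaut: cos φ_max = |cos φ₁| · sin C = cos(41.9°)·sin(34.0°) ≈ 0.417, again giving ≈ 65.4°.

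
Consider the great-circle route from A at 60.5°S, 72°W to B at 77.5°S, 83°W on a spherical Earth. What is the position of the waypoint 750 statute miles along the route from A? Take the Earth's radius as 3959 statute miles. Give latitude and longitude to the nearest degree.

Write both endpoints as unit vectors p₁, p₂ with components (cos φ cos λ, cos φ sin λ, sin φ).
The central angle between the endpoints is δ = arccos(p₁·p₂) ≈ 0.303 rad (17.4°). The total great-circle distance is δ·R ≈ 0.303 × 3959 ≈ 1201 mi, so the target fraction is f = 750/1201 ≈ 0.625.
Interpolate at f ≈ 0.625 with slerp weights a = sin((1−f)δ)/sin δ ≈ 0.380, b = sin(fδ)/sin δ ≈ 0.630.
p = a·p₁ + b·p₂ ≈ (0.075, -0.314, -0.947); φ = arcsin(p_z) ≈ -71.20°, λ = atan2(p_y, p_x) ≈ -76.63°.

≈ 71°S, 77°W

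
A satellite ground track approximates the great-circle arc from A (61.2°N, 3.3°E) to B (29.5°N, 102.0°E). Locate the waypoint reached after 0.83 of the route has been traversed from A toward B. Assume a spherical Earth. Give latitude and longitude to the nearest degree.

From cos δ = sin φ₁ sin φ₂ + cos φ₁ cos φ₂ cos Δλ, the central angle is δ ≈ 1.194 rad (68.4°).
Interpolate at f = 0.83 with slerp weights a = sin((1−f)δ)/sin δ ≈ 0.217, b = sin(fδ)/sin δ ≈ 0.900.
p = a·p₁ + b·p₂ ≈ (-0.059, 0.772, 0.633); φ = arcsin(p_z) ≈ 39.27°, λ = atan2(p_y, p_x) ≈ 94.34°.

≈ (39°N, 94°E)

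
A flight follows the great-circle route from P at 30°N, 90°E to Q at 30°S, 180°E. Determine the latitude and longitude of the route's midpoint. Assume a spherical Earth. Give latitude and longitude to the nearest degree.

≈ 0°N, 135°E

From cos δ = sin φ₁ sin φ₂ + cos φ₁ cos φ₂ cos Δλ, the central angle is δ ≈ 1.823 rad (104.5°).
Interpolate at f = 1/2 with slerp weights a = sin((1−f)δ)/sin δ ≈ 0.816, b = sin(fδ)/sin δ ≈ 0.816.
p = a·p₁ + b·p₂ ≈ (-0.707, 0.707, 0.000); φ = arcsin(p_z) ≈ 0.00°, λ = atan2(p_y, p_x) ≈ 135.00°.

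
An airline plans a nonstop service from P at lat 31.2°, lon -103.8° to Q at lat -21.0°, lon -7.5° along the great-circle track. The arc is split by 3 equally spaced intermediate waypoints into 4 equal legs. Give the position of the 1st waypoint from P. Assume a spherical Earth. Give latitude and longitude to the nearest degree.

≈ lat 21°, lon -76°

From cos δ = sin φ₁ sin φ₂ + cos φ₁ cos φ₂ cos Δλ, the central angle is δ ≈ 1.848 rad (105.9°).
Interpolate at f = 1/4 with slerp weights a = sin((1−f)δ)/sin δ ≈ 1.022, b = sin(fδ)/sin δ ≈ 0.463.
p = a·p₁ + b·p₂ ≈ (0.220, -0.905, 0.363); φ = arcsin(p_z) ≈ 21.30°, λ = atan2(p_y, p_x) ≈ -76.32°.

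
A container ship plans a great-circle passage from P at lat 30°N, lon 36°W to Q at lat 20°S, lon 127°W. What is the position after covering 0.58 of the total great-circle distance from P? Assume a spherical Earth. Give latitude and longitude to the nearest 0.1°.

≈ lat 2.6°N, lon 90.6°W

Write both endpoints as unit vectors p₁, p₂ with components (cos φ cos λ, cos φ sin λ, sin φ).
The central angle between the endpoints is δ = arccos(p₁·p₂) ≈ 1.757 rad (100.7°).
Interpolate at f = 0.58 with slerp weights a = sin((1−f)δ)/sin δ ≈ 0.685, b = sin(fδ)/sin δ ≈ 0.867.
p = a·p₁ + b·p₂ ≈ (-0.010, -0.999, 0.046); φ = arcsin(p_z) ≈ 2.63°, λ = atan2(p_y, p_x) ≈ -90.60°.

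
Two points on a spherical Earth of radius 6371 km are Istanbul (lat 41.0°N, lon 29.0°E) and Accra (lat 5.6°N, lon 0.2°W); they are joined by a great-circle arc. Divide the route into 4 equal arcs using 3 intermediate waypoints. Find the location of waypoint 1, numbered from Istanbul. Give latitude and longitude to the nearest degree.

Write both endpoints as unit vectors p₁, p₂ with components (cos φ cos λ, cos φ sin λ, sin φ).
The central angle between the endpoints is δ = arccos(p₁·p₂) ≈ 0.767 rad (44.0°).
Interpolate at f = 1/4 with slerp weights a = sin((1−f)δ)/sin δ ≈ 0.784, b = sin(fδ)/sin δ ≈ 0.275.
p = a·p₁ + b·p₂ ≈ (0.791, 0.286, 0.541); φ = arcsin(p_z) ≈ 32.76°, λ = atan2(p_y, p_x) ≈ 19.88°.

≈ lat 33°N, lon 20°E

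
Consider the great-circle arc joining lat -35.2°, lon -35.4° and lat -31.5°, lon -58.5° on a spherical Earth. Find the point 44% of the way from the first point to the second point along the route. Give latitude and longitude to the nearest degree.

≈ lat -34°, lon -46°

The haversine formula gives a central angle δ ≈ 0.342 rad (19.6°) between the endpoints.
Interpolate at f = 0.44 with slerp weights a = sin((1−f)δ)/sin δ ≈ 0.568, b = sin(fδ)/sin δ ≈ 0.447.
p = a·p₁ + b·p₂ ≈ (0.577, -0.594, -0.561); φ = arcsin(p_z) ≈ -34.11°, λ = atan2(p_y, p_x) ≈ -45.80°.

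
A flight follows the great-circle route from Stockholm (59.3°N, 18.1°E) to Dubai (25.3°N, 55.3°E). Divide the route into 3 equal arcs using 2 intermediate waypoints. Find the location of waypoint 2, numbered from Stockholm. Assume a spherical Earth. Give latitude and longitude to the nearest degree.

≈ (38°N, 47°E)

From cos δ = sin φ₁ sin φ₂ + cos φ₁ cos φ₂ cos Δλ, the central angle is δ ≈ 0.745 rad (42.7°).
Interpolate at f = 2/3 with slerp weights a = sin((1−f)δ)/sin δ ≈ 0.363, b = sin(fδ)/sin δ ≈ 0.703.
p = a·p₁ + b·p₂ ≈ (0.538, 0.580, 0.612); φ = arcsin(p_z) ≈ 37.74°, λ = atan2(p_y, p_x) ≈ 47.16°.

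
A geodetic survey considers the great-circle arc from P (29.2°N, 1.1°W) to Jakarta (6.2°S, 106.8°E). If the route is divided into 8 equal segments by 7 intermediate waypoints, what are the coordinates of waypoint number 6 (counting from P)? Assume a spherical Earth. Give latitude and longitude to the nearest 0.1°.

Convert each endpoint to a unit vector on the sphere (x = cos φ cos λ, y = cos φ sin λ, z = sin φ).
The central angle between the endpoints is δ = arccos(p₁·p₂) ≈ 1.896 rad (108.6°).
Interpolate at f = 6/8 with slerp weights a = sin((1−f)δ)/sin δ ≈ 0.482, b = sin(fδ)/sin δ ≈ 1.044.
p = a·p₁ + b·p₂ ≈ (0.121, 0.985, 0.122); φ = arcsin(p_z) ≈ 7.02°, λ = atan2(p_y, p_x) ≈ 83.03°.

≈ (7.0°N, 83.0°E)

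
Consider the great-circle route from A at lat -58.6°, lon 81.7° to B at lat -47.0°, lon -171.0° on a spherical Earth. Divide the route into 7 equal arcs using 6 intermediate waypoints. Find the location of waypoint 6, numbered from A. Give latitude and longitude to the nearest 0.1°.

Convert each endpoint to a unit vector on the sphere (x = cos φ cos λ, y = cos φ sin λ, z = sin φ).
The central angle between the endpoints is δ = arccos(p₁·p₂) ≈ 1.026 rad (58.8°).
Interpolate at f = 6/7 with slerp weights a = sin((1−f)δ)/sin δ ≈ 0.171, b = sin(fδ)/sin δ ≈ 0.901.
p = a·p₁ + b·p₂ ≈ (-0.594, -0.008, -0.804); φ = arcsin(p_z) ≈ -53.56°, λ = atan2(p_y, p_x) ≈ -179.22°.

≈ lat -53.6°, lon -179.2°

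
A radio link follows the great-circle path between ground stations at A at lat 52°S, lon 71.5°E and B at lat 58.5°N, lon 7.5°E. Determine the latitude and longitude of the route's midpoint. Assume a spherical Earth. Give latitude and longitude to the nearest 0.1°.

Convert each endpoint to a unit vector on the sphere (x = cos φ cos λ, y = cos φ sin λ, z = sin φ).
The central angle between the endpoints is δ = arccos(p₁·p₂) ≈ 2.130 rad (122.1°).
Interpolate at f = 1/2 with slerp weights a = sin((1−f)δ)/sin δ ≈ 1.032, b = sin(fδ)/sin δ ≈ 1.032.
p = a·p₁ + b·p₂ ≈ (0.736, 0.673, 0.067); φ = arcsin(p_z) ≈ 3.83°, λ = atan2(p_y, p_x) ≈ 42.43°.

≈ lat 3.8°N, lon 42.4°E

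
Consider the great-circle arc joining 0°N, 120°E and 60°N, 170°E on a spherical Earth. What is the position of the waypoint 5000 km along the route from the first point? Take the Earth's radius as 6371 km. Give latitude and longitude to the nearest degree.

≈ 40°N, 142°E

Convert each endpoint to a unit vector on the sphere (x = cos φ cos λ, y = cos φ sin λ, z = sin φ).
The central angle between the endpoints is δ = arccos(p₁·p₂) ≈ 1.244 rad (71.3°). The total great-circle distance is δ·R ≈ 1.244 × 6371 ≈ 7923 km, so the target fraction is f = 5000/7923 ≈ 0.631.
Interpolate at f ≈ 0.631 with slerp weights a = sin((1−f)δ)/sin δ ≈ 0.468, b = sin(fδ)/sin δ ≈ 0.746.
p = a·p₁ + b·p₂ ≈ (-0.601, 0.470, 0.646); φ = arcsin(p_z) ≈ 40.26°, λ = atan2(p_y, p_x) ≈ 142.00°.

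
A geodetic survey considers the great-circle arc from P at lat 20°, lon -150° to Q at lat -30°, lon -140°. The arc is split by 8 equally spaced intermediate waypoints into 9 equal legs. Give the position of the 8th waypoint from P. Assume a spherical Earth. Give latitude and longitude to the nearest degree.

≈ lat -24°, lon -141°

From cos δ = sin φ₁ sin φ₂ + cos φ₁ cos φ₂ cos Δλ, the central angle is δ ≈ 0.889 rad (50.9°).
Interpolate at f = 8/9 with slerp weights a = sin((1−f)δ)/sin δ ≈ 0.127, b = sin(fδ)/sin δ ≈ 0.915.
p = a·p₁ + b·p₂ ≈ (-0.710, -0.569, -0.414); φ = arcsin(p_z) ≈ -24.46°, λ = atan2(p_y, p_x) ≈ -141.30°.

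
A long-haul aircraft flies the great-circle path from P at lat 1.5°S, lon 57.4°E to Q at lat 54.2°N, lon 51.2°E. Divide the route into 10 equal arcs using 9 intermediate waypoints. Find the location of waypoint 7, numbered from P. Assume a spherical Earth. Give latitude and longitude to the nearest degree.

≈ lat 38°N, lon 54°E

Write both endpoints as unit vectors p₁, p₂ with components (cos φ cos λ, cos φ sin λ, sin φ).
The central angle between the endpoints is δ = arccos(p₁·p₂) ≈ 0.976 rad (55.9°).
Interpolate at f = 7/10 with slerp weights a = sin((1−f)δ)/sin δ ≈ 0.349, b = sin(fδ)/sin δ ≈ 0.762.
p = a·p₁ + b·p₂ ≈ (0.467, 0.641, 0.609); φ = arcsin(p_z) ≈ 37.52°, λ = atan2(p_y, p_x) ≈ 53.92°.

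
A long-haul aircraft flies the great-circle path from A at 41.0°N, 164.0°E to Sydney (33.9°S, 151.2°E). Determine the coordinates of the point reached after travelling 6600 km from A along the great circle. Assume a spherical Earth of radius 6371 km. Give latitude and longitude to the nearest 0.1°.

≈ 17.6°S, 154.1°E

Write both endpoints as unit vectors p₁, p₂ with components (cos φ cos λ, cos φ sin λ, sin φ).
The central angle between the endpoints is δ = arccos(p₁·p₂) ≈ 1.323 rad (75.8°). The total great-circle distance is δ·R ≈ 1.323 × 6371 ≈ 8431 km, so the target fraction is f = 6600/8431 ≈ 0.783.
Interpolate at f ≈ 0.783 with slerp weights a = sin((1−f)δ)/sin δ ≈ 0.292, b = sin(fδ)/sin δ ≈ 0.887.
p = a·p₁ + b·p₂ ≈ (-0.858, 0.416, -0.303); φ = arcsin(p_z) ≈ -17.65°, λ = atan2(p_y, p_x) ≈ 154.14°.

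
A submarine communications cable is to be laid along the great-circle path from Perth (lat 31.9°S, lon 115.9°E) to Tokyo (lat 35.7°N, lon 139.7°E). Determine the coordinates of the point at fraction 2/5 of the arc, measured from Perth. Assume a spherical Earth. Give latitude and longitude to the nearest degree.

From cos δ = sin φ₁ sin φ₂ + cos φ₁ cos φ₂ cos Δλ, the central angle is δ ≈ 1.242 rad (71.2°).
Interpolate at f = 2/5 with slerp weights a = sin((1−f)δ)/sin δ ≈ 0.717, b = sin(fδ)/sin δ ≈ 0.504.
p = a·p₁ + b·p₂ ≈ (-0.578, 0.812, -0.085); φ = arcsin(p_z) ≈ -4.86°, λ = atan2(p_y, p_x) ≈ 125.44°.

≈ lat 5°S, lon 125°E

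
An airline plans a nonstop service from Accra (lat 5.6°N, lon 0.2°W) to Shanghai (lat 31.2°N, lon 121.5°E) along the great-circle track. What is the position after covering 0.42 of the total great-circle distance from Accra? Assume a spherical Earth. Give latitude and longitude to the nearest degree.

The haversine formula gives a central angle δ ≈ 1.979 rad (113.4°) between the endpoints.
Interpolate at f = 0.42 with slerp weights a = sin((1−f)δ)/sin δ ≈ 0.993, b = sin(fδ)/sin δ ≈ 0.805.
p = a·p₁ + b·p₂ ≈ (0.629, 0.583, 0.514); φ = arcsin(p_z) ≈ 30.92°, λ = atan2(p_y, p_x) ≈ 42.85°.

≈ lat 31°N, lon 43°E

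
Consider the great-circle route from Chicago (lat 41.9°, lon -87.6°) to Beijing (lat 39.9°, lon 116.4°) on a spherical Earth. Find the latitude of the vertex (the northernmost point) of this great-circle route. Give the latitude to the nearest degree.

The great circle lies in the plane with unit normal n̂ = (p₁ × p₂)/|p₁ × p₂|.
Here n̂_z ≈ -0.233; the vertex latitude is φ_max = arccos|n̂_z| ≈ 76.5°.
Check via Clairaut: cos φ_max = |cos φ₁| · sin C = cos(41.9°)·sin(18.3°) ≈ 0.233, again giving ≈ 76.5°.

≈ 77°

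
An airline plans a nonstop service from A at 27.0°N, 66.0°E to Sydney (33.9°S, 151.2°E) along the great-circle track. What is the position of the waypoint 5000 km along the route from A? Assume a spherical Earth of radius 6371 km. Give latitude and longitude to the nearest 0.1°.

≈ 1.0°S, 102.6°E

From cos δ = sin φ₁ sin φ₂ + cos φ₁ cos φ₂ cos Δλ, the central angle is δ ≈ 1.763 rad (101.0°). The total great-circle distance is δ·R ≈ 1.763 × 6371 ≈ 11234 km, so the target fraction is f = 5000/11234 ≈ 0.445.
Interpolate at f ≈ 0.445 with slerp weights a = sin((1−f)δ)/sin δ ≈ 0.845, b = sin(fδ)/sin δ ≈ 0.720.
p = a·p₁ + b·p₂ ≈ (-0.217, 0.976, -0.018); φ = arcsin(p_z) ≈ -1.02°, λ = atan2(p_y, p_x) ≈ 102.56°.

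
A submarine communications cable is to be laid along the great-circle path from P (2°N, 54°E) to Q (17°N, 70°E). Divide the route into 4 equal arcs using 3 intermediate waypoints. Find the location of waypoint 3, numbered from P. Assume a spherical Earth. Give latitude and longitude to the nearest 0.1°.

Convert each endpoint to a unit vector on the sphere (x = cos φ cos λ, y = cos φ sin λ, z = sin φ).
The central angle between the endpoints is δ = arccos(p₁·p₂) ≈ 0.379 rad (21.7°).
Interpolate at f = 3/4 with slerp weights a = sin((1−f)δ)/sin δ ≈ 0.256, b = sin(fδ)/sin δ ≈ 0.758.
p = a·p₁ + b·p₂ ≈ (0.398, 0.888, 0.231); φ = arcsin(p_z) ≈ 13.33°, λ = atan2(p_y, p_x) ≈ 65.85°.

≈ (13.3°N, 65.8°E)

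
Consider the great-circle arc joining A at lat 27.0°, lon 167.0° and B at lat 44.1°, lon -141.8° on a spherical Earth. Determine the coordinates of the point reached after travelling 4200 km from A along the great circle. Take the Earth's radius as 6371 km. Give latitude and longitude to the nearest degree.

Convert each endpoint to a unit vector on the sphere (x = cos φ cos λ, y = cos φ sin λ, z = sin φ).
The central angle between the endpoints is δ = arccos(p₁·p₂) ≈ 0.771 rad (44.2°). The total great-circle distance is δ·R ≈ 0.771 × 6371 ≈ 4915 km, so the target fraction is f = 4200/4915 ≈ 0.855.
Interpolate at f ≈ 0.855 with slerp weights a = sin((1−f)δ)/sin δ ≈ 0.161, b = sin(fδ)/sin δ ≈ 0.879.
p = a·p₁ + b·p₂ ≈ (-0.635, -0.358, 0.684); φ = arcsin(p_z) ≈ 43.18°, λ = atan2(p_y, p_x) ≈ -150.60°.

≈ lat 43°, lon -151°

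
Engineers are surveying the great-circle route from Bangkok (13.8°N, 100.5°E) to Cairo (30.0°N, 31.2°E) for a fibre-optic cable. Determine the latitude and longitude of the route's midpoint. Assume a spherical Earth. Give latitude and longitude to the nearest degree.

Convert each endpoint to a unit vector on the sphere (x = cos φ cos λ, y = cos φ sin λ, z = sin φ).
The central angle between the endpoints is δ = arccos(p₁·p₂) ≈ 1.141 rad (65.4°).
Interpolate at f = 1/2 with slerp weights a = sin((1−f)δ)/sin δ ≈ 0.594, b = sin(fδ)/sin δ ≈ 0.594.
p = a·p₁ + b·p₂ ≈ (0.335, 0.834, 0.439); φ = arcsin(p_z) ≈ 26.03°, λ = atan2(p_y, p_x) ≈ 68.11°.

≈ 26°N, 68°E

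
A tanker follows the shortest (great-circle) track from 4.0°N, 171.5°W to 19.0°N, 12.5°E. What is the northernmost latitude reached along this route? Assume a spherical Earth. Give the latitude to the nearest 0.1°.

The great circle lies in the plane with unit normal n̂ = (p₁ × p₂)/|p₁ × p₂|.
Here n̂_z ≈ -0.166; the vertex latitude is φ_max = arccos|n̂_z| ≈ 80.4°.

≈ 80.4°N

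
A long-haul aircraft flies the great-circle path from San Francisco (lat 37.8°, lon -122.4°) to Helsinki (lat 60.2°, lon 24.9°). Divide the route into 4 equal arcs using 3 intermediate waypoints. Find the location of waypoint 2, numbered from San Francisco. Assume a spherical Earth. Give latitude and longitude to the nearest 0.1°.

The haversine formula gives a central angle δ ≈ 1.368 rad (78.4°) between the endpoints.
Interpolate at f = 2/4 with slerp weights a = sin((1−f)δ)/sin δ ≈ 0.645, b = sin(fδ)/sin δ ≈ 0.645.
p = a·p₁ + b·p₂ ≈ (0.018, -0.295, 0.955); φ = arcsin(p_z) ≈ 72.79°, λ = atan2(p_y, p_x) ≈ -86.58°.

≈ lat 72.8°, lon -86.6°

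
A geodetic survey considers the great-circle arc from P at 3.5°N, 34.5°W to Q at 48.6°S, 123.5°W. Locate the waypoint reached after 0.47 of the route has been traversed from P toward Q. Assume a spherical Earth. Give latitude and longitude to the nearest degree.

≈ 28°S, 65°W

Write both endpoints as unit vectors p₁, p₂ with components (cos φ cos λ, cos φ sin λ, sin φ).
The central angle between the endpoints is δ = arccos(p₁·p₂) ≈ 1.605 rad (92.0°).
Interpolate at f = 0.47 with slerp weights a = sin((1−f)δ)/sin δ ≈ 0.752, b = sin(fδ)/sin δ ≈ 0.685.
p = a·p₁ + b·p₂ ≈ (0.369, -0.803, -0.468); φ = arcsin(p_z) ≈ -27.91°, λ = atan2(p_y, p_x) ≈ -65.35°.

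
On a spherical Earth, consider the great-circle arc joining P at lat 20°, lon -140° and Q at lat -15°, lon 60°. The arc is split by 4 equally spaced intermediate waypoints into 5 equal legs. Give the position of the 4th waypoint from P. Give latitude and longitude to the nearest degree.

≈ lat -4°, lon 90°

Write both endpoints as unit vectors p₁, p₂ with components (cos φ cos λ, cos φ sin λ, sin φ).
The central angle between the endpoints is δ = arccos(p₁·p₂) ≈ 2.798 rad (160.3°).
Interpolate at f = 4/5 with slerp weights a = sin((1−f)δ)/sin δ ≈ 1.574, b = sin(fδ)/sin δ ≈ 2.330.
p = a·p₁ + b·p₂ ≈ (-0.008, 0.998, -0.064); φ = arcsin(p_z) ≈ -3.70°, λ = atan2(p_y, p_x) ≈ 90.47°.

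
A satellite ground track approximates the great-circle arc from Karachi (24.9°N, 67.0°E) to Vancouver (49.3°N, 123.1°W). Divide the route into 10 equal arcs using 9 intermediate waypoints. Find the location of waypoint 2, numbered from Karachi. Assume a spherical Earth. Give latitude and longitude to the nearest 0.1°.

Convert each endpoint to a unit vector on the sphere (x = cos φ cos λ, y = cos φ sin λ, z = sin φ).
The central angle between the endpoints is δ = arccos(p₁·p₂) ≈ 1.837 rad (105.3°).
Interpolate at f = 2/10 with slerp weights a = sin((1−f)δ)/sin δ ≈ 1.031, b = sin(fδ)/sin δ ≈ 0.372.
p = a·p₁ + b·p₂ ≈ (0.233, 0.658, 0.716); φ = arcsin(p_z) ≈ 45.76°, λ = atan2(p_y, p_x) ≈ 70.50°.

≈ 45.8°N, 70.5°E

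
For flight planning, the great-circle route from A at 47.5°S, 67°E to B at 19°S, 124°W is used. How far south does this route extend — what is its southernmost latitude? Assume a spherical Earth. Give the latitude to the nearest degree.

The great circle lies in the plane with unit normal n̂ = (p₁ × p₂)/|p₁ × p₂|.
Here n̂_z ≈ +0.132; the vertex latitude is φ_max = arccos|n̂_z| ≈ 82.4°.

≈ 82°S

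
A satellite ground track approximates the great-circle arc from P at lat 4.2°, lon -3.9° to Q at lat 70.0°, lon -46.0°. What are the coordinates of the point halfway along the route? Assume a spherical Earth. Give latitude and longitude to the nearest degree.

Convert each endpoint to a unit vector on the sphere (x = cos φ cos λ, y = cos φ sin λ, z = sin φ).
The central angle between the endpoints is δ = arccos(p₁·p₂) ≈ 1.243 rad (71.2°).
Interpolate at f = 1/2 with slerp weights a = sin((1−f)δ)/sin δ ≈ 0.615, b = sin(fδ)/sin δ ≈ 0.615.
p = a·p₁ + b·p₂ ≈ (0.758, -0.193, 0.623); φ = arcsin(p_z) ≈ 38.53°, λ = atan2(p_y, p_x) ≈ -14.29°.

≈ lat 39°, lon -14°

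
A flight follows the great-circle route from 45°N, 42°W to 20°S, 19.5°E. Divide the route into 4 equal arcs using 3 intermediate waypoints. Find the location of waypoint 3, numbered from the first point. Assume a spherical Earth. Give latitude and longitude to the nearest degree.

≈ 3°S, 6°E

The haversine formula gives a central angle δ ≈ 1.496 rad (85.7°) between the endpoints.
Interpolate at f = 3/4 with slerp weights a = sin((1−f)δ)/sin δ ≈ 0.366, b = sin(fδ)/sin δ ≈ 0.903.
p = a·p₁ + b·p₂ ≈ (0.993, 0.110, -0.050); φ = arcsin(p_z) ≈ -2.86°, λ = atan2(p_y, p_x) ≈ 6.33°.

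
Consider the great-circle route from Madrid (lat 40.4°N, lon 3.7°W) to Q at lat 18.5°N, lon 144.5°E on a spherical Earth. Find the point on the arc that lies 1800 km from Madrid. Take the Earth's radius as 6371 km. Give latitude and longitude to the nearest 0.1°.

≈ lat 53.1°N, lon 11.0°E

The haversine formula gives a central angle δ ≈ 1.991 rad (114.1°) between the endpoints. The total great-circle distance is δ·R ≈ 1.991 × 6371 ≈ 12686 km, so the target fraction is f = 1800/12686 ≈ 0.142.
Interpolate at f ≈ 0.142 with slerp weights a = sin((1−f)δ)/sin δ ≈ 1.085, b = sin(fδ)/sin δ ≈ 0.305.
p = a·p₁ + b·p₂ ≈ (0.589, 0.115, 0.800); φ = arcsin(p_z) ≈ 53.14°, λ = atan2(p_y, p_x) ≈ 11.04°.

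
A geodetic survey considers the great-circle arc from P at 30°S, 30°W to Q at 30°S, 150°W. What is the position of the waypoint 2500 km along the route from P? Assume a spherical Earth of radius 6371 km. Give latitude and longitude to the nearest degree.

≈ 43°S, 53°W

Convert each endpoint to a unit vector on the sphere (x = cos φ cos λ, y = cos φ sin λ, z = sin φ).
The central angle between the endpoints is δ = arccos(p₁·p₂) ≈ 1.696 rad (97.2°). The total great-circle distance is δ·R ≈ 1.696 × 6371 ≈ 10806 km, so the target fraction is f = 2500/10806 ≈ 0.231.
Interpolate at f ≈ 0.231 with slerp weights a = sin((1−f)δ)/sin δ ≈ 0.972, b = sin(fδ)/sin δ ≈ 0.385.
p = a·p₁ + b·p₂ ≈ (0.440, -0.588, -0.679); φ = arcsin(p_z) ≈ -42.75°, λ = atan2(p_y, p_x) ≈ -53.18°.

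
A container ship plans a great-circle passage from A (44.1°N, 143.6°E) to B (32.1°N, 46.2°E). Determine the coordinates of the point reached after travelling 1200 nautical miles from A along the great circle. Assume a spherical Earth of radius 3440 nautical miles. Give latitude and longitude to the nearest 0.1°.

≈ (50.5°N, 115.5°E)

The haversine formula gives a central angle δ ≈ 1.275 rad (73.1°) between the endpoints. The total great-circle distance is δ·R ≈ 1.275 × 3440 ≈ 4386 nmi, so the target fraction is f = 1200/4386 ≈ 0.274.
Interpolate at f ≈ 0.274 with slerp weights a = sin((1−f)δ)/sin δ ≈ 0.836, b = sin(fδ)/sin δ ≈ 0.357.
p = a·p₁ + b·p₂ ≈ (-0.273, 0.575, 0.771); φ = arcsin(p_z) ≈ 50.48°, λ = atan2(p_y, p_x) ≈ 115.45°.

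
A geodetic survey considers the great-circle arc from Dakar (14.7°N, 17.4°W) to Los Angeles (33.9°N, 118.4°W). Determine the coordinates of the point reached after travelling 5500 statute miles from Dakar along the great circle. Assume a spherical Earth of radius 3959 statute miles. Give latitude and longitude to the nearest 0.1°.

≈ 36.7°N, 105.3°W

Convert each endpoint to a unit vector on the sphere (x = cos φ cos λ, y = cos φ sin λ, z = sin φ).
The central angle between the endpoints is δ = arccos(p₁·p₂) ≈ 1.582 rad (90.7°). The total great-circle distance is δ·R ≈ 1.582 × 3959 ≈ 6265 mi, so the target fraction is f = 5500/6265 ≈ 0.878.
Interpolate at f ≈ 0.878 with slerp weights a = sin((1−f)δ)/sin δ ≈ 0.192, b = sin(fδ)/sin δ ≈ 0.984.
p = a·p₁ + b·p₂ ≈ (-0.211, -0.774, 0.597); φ = arcsin(p_z) ≈ 36.68°, λ = atan2(p_y, p_x) ≈ -105.26°.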